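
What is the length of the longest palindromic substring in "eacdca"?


Input: "eacdca"
Checking substrings for palindromes:
  [1:6] "acdca" (len 5) => palindrome
  [2:5] "cdc" (len 3) => palindrome
Longest palindromic substring: "acdca" with length 5

5


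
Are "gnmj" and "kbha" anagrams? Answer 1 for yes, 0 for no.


Strings: "gnmj", "kbha"
Sorted first:  gjmn
Sorted second: abhk
Differ at position 0: 'g' vs 'a' => not anagrams

0


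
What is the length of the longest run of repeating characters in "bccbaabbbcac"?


Input: "bccbaabbbcac"
Scanning for longest run:
  Position 1 ('c'): new char, reset run to 1
  Position 2 ('c'): continues run of 'c', length=2
  Position 3 ('b'): new char, reset run to 1
  Position 4 ('a'): new char, reset run to 1
  Position 5 ('a'): continues run of 'a', length=2
  Position 6 ('b'): new char, reset run to 1
  Position 7 ('b'): continues run of 'b', length=2
  Position 8 ('b'): continues run of 'b', length=3
  Position 9 ('c'): new char, reset run to 1
  Position 10 ('a'): new char, reset run to 1
  Position 11 ('c'): new char, reset run to 1
Longest run: 'b' with length 3

3


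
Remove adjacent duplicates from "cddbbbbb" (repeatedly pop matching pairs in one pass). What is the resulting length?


Input: cddbbbbb
Stack-based adjacent duplicate removal:
  Read 'c': push. Stack: c
  Read 'd': push. Stack: cd
  Read 'd': matches stack top 'd' => pop. Stack: c
  Read 'b': push. Stack: cb
  Read 'b': matches stack top 'b' => pop. Stack: c
  Read 'b': push. Stack: cb
  Read 'b': matches stack top 'b' => pop. Stack: c
  Read 'b': push. Stack: cb
Final stack: "cb" (length 2)

2


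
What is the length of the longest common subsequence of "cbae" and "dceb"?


LCS of "cbae" and "dceb"
DP table:
           d    c    e    b
      0    0    0    0    0
  c   0    0    1    1    1
  b   0    0    1    1    2
  a   0    0    1    1    2
  e   0    0    1    2    2
LCS length = dp[4][4] = 2

2


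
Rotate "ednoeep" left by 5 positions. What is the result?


Input: "ednoeep", rotate left by 5
First 5 characters: "ednoe"
Remaining characters: "ep"
Concatenate remaining + first: "ep" + "ednoe" = "epednoe"

epednoe


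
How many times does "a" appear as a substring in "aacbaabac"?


Searching for "a" in "aacbaabac"
Scanning each position:
  Position 0: "a" => MATCH
  Position 1: "a" => MATCH
  Position 2: "c" => no
  Position 3: "b" => no
  Position 4: "a" => MATCH
  Position 5: "a" => MATCH
  Position 6: "b" => no
  Position 7: "a" => MATCH
  Position 8: "c" => no
Total occurrences: 5

5


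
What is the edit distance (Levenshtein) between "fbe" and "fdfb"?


Computing edit distance: "fbe" -> "fdfb"
DP table:
           f    d    f    b
      0    1    2    3    4
  f   1    0    1    2    3
  b   2    1    1    2    2
  e   3    2    2    2    3
Edit distance = dp[3][4] = 3

3


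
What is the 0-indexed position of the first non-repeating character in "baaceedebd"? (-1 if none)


Input: baaceedebd
Character frequencies:
  'a': 2
  'b': 2
  'c': 1
  'd': 2
  'e': 3
Scanning left to right for freq == 1:
  Position 0 ('b'): freq=2, skip
  Position 1 ('a'): freq=2, skip
  Position 2 ('a'): freq=2, skip
  Position 3 ('c'): unique! => answer = 3

3


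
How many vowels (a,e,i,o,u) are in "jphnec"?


Input: jphnec
Checking each character:
  'j' at position 0: consonant
  'p' at position 1: consonant
  'h' at position 2: consonant
  'n' at position 3: consonant
  'e' at position 4: vowel (running total: 1)
  'c' at position 5: consonant
Total vowels: 1

1


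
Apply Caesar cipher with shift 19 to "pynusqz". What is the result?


Caesar cipher: shift "pynusqz" by 19
  'p' (pos 15) + 19 = pos 8 = 'i'
  'y' (pos 24) + 19 = pos 17 = 'r'
  'n' (pos 13) + 19 = pos 6 = 'g'
  'u' (pos 20) + 19 = pos 13 = 'n'
  's' (pos 18) + 19 = pos 11 = 'l'
  'q' (pos 16) + 19 = pos 9 = 'j'
  'z' (pos 25) + 19 = pos 18 = 's'
Result: irgnljs

irgnljs


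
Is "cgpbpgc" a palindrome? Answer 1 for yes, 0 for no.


Input: cgpbpgc
Reversed: cgpbpgc
  Compare pos 0 ('c') with pos 6 ('c'): match
  Compare pos 1 ('g') with pos 5 ('g'): match
  Compare pos 2 ('p') with pos 4 ('p'): match
Result: palindrome

1


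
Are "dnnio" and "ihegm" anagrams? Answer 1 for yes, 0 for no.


Strings: "dnnio", "ihegm"
Sorted first:  dinno
Sorted second: eghim
Differ at position 0: 'd' vs 'e' => not anagrams

0


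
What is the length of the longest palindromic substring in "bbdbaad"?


Input: "bbdbaad"
Checking substrings for palindromes:
  [1:4] "bdb" (len 3) => palindrome
  [0:2] "bb" (len 2) => palindrome
  [4:6] "aa" (len 2) => palindrome
Longest palindromic substring: "bdb" with length 3

3


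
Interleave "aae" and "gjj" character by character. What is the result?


Interleaving "aae" and "gjj":
  Position 0: 'a' from first, 'g' from second => "ag"
  Position 1: 'a' from first, 'j' from second => "aj"
  Position 2: 'e' from first, 'j' from second => "ej"
Result: agajej

agajej


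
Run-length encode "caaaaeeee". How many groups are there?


Input: caaaaeeee
Scanning for consecutive runs:
  Group 1: 'c' x 1 (positions 0-0)
  Group 2: 'a' x 4 (positions 1-4)
  Group 3: 'e' x 4 (positions 5-8)
Total groups: 3

3


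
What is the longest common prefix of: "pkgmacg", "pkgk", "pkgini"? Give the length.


Words: pkgmacg, pkgk, pkgini
  Position 0: all 'p' => match
  Position 1: all 'k' => match
  Position 2: all 'g' => match
  Position 3: ('m', 'k', 'i') => mismatch, stop
LCP = "pkg" (length 3)

3


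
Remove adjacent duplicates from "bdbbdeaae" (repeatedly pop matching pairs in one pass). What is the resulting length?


Input: bdbbdeaae
Stack-based adjacent duplicate removal:
  Read 'b': push. Stack: b
  Read 'd': push. Stack: bd
  Read 'b': push. Stack: bdb
  Read 'b': matches stack top 'b' => pop. Stack: bd
  Read 'd': matches stack top 'd' => pop. Stack: b
  Read 'e': push. Stack: be
  Read 'a': push. Stack: bea
  Read 'a': matches stack top 'a' => pop. Stack: be
  Read 'e': matches stack top 'e' => pop. Stack: b
Final stack: "b" (length 1)

1


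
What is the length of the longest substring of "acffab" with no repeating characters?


Input: "acffab"
Sliding window (track last position of each char):
  Position 0 ('a'): window [0,0] length 1 -- new best
  Position 1 ('c'): window [0,1] length 2 -- new best
  Position 2 ('f'): window [0,2] length 3 -- new best
  Position 3 ('f'): repeat (last at 2), move window start to 3
  Position 3 ('f'): window [3,3] length 1
  Position 4 ('a'): window [3,4] length 2
  Position 5 ('b'): window [3,5] length 3
Longest substring with no repeats: "acf" with length 3

3


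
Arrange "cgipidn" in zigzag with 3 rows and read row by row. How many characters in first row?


Zigzag "cgipidn" into 3 rows:
Placing characters:
  'c' => row 0
  'g' => row 1
  'i' => row 2
  'p' => row 1
  'i' => row 0
  'd' => row 1
  'n' => row 2
Rows:
  Row 0: "ci"
  Row 1: "gpd"
  Row 2: "in"
First row length: 2

2


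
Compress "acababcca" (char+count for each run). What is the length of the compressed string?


Input: acababcca
Runs:
  'a' x 1 => "a1"
  'c' x 1 => "c1"
  'a' x 1 => "a1"
  'b' x 1 => "b1"
  'a' x 1 => "a1"
  'b' x 1 => "b1"
  'c' x 2 => "c2"
  'a' x 1 => "a1"
Compressed: "a1c1a1b1a1b1c2a1"
Compressed length: 16

16


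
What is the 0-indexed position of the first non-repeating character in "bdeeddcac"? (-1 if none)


Input: bdeeddcac
Character frequencies:
  'a': 1
  'b': 1
  'c': 2
  'd': 3
  'e': 2
Scanning left to right for freq == 1:
  Position 0 ('b'): unique! => answer = 0

0


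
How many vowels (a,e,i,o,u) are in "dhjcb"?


Input: dhjcb
Checking each character:
  'd' at position 0: consonant
  'h' at position 1: consonant
  'j' at position 2: consonant
  'c' at position 3: consonant
  'b' at position 4: consonant
Total vowels: 0

0


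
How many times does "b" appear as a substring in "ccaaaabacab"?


Searching for "b" in "ccaaaabacab"
Scanning each position:
  Position 0: "c" => no
  Position 1: "c" => no
  Position 2: "a" => no
  Position 3: "a" => no
  Position 4: "a" => no
  Position 5: "a" => no
  Position 6: "b" => MATCH
  Position 7: "a" => no
  Position 8: "c" => no
  Position 9: "a" => no
  Position 10: "b" => MATCH
Total occurrences: 2

2


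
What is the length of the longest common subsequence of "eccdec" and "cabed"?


LCS of "eccdec" and "cabed"
DP table:
           c    a    b    e    d
      0    0    0    0    0    0
  e   0    0    0    0    1    1
  c   0    1    1    1    1    1
  c   0    1    1    1    1    1
  d   0    1    1    1    1    2
  e   0    1    1    1    2    2
  c   0    1    1    1    2    2
LCS length = dp[6][5] = 2

2


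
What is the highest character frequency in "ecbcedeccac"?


Input: ecbcedeccac
Character counts:
  'a': 1
  'b': 1
  'c': 5
  'd': 1
  'e': 3
Maximum frequency: 5

5


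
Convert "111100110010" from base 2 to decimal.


Input: "111100110010" in base 2
Positional expansion:
  Digit '1' (value 1) x 2^11 = 2048
  Digit '1' (value 1) x 2^10 = 1024
  Digit '1' (value 1) x 2^9 = 512
  Digit '1' (value 1) x 2^8 = 256
  Digit '0' (value 0) x 2^7 = 0
  Digit '0' (value 0) x 2^6 = 0
  Digit '1' (value 1) x 2^5 = 32
  Digit '1' (value 1) x 2^4 = 16
  Digit '0' (value 0) x 2^3 = 0
  Digit '0' (value 0) x 2^2 = 0
  Digit '1' (value 1) x 2^1 = 2
  Digit '0' (value 0) x 2^0 = 0
Sum = 3890

3890


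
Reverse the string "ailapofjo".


Input: ailapofjo
Reading characters right to left:
  Position 8: 'o'
  Position 7: 'j'
  Position 6: 'f'
  Position 5: 'o'
  Position 4: 'p'
  Position 3: 'a'
  Position 2: 'l'
  Position 1: 'i'
  Position 0: 'a'
Reversed: ojfopalia

ojfopalia


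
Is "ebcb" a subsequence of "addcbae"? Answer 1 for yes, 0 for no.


Check if "ebcb" is a subsequence of "addcbae"
Greedy scan:
  Position 0 ('a'): no match needed
  Position 1 ('d'): no match needed
  Position 2 ('d'): no match needed
  Position 3 ('c'): no match needed
  Position 4 ('b'): no match needed
  Position 5 ('a'): no match needed
  Position 6 ('e'): matches sub[0] = 'e'
Only matched 1/4 characters => not a subsequence

0


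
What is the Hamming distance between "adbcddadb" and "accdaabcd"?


Comparing "adbcddadb" and "accdaabcd" position by position:
  Position 0: 'a' vs 'a' => same
  Position 1: 'd' vs 'c' => differ
  Position 2: 'b' vs 'c' => differ
  Position 3: 'c' vs 'd' => differ
  Position 4: 'd' vs 'a' => differ
  Position 5: 'd' vs 'a' => differ
  Position 6: 'a' vs 'b' => differ
  Position 7: 'd' vs 'c' => differ
  Position 8: 'b' vs 'd' => differ
Total differences (Hamming distance): 8

8


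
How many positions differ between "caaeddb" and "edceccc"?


Comparing "caaeddb" and "edceccc" position by position:
  Position 0: 'c' vs 'e' => DIFFER
  Position 1: 'a' vs 'd' => DIFFER
  Position 2: 'a' vs 'c' => DIFFER
  Position 3: 'e' vs 'e' => same
  Position 4: 'd' vs 'c' => DIFFER
  Position 5: 'd' vs 'c' => DIFFER
  Position 6: 'b' vs 'c' => DIFFER
Positions that differ: 6

6


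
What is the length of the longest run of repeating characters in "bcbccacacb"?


Input: "bcbccacacb"
Scanning for longest run:
  Position 1 ('c'): new char, reset run to 1
  Position 2 ('b'): new char, reset run to 1
  Position 3 ('c'): new char, reset run to 1
  Position 4 ('c'): continues run of 'c', length=2
  Position 5 ('a'): new char, reset run to 1
  Position 6 ('c'): new char, reset run to 1
  Position 7 ('a'): new char, reset run to 1
  Position 8 ('c'): new char, reset run to 1
  Position 9 ('b'): new char, reset run to 1
Longest run: 'c' with length 2

2


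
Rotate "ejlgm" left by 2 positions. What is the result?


Input: "ejlgm", rotate left by 2
First 2 characters: "ej"
Remaining characters: "lgm"
Concatenate remaining + first: "lgm" + "ej" = "lgmej"

lgmej


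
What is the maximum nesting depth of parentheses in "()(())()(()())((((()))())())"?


Input: "()(())()(()())((((()))())())"
Tracking depth:
  Position 0 '(': depth becomes 1
  Position 1 ')': depth becomes 0
  Position 2 '(': depth becomes 1
  Position 3 '(': depth becomes 2
  Position 4 ')': depth becomes 1
  Position 5 ')': depth becomes 0
  Position 6 '(': depth becomes 1
  Position 7 ')': depth becomes 0
  Position 8 '(': depth becomes 1
  Position 9 '(': depth becomes 2
  Position 10 ')': depth becomes 1
  Position 11 '(': depth becomes 2
  Position 12 ')': depth becomes 1
  Position 13 ')': depth becomes 0
  Position 14 '(': depth becomes 1
  Position 15 '(': depth becomes 2
  Position 16 '(': depth becomes 3
  Position 17 '(': depth becomes 4
  Position 18 '(': depth becomes 5
  Position 19 ')': depth becomes 4
  Position 20 ')': depth becomes 3
  Position 21 ')': depth becomes 2
  Position 22 '(': depth becomes 3
  Position 23 ')': depth becomes 2
  Position 24 ')': depth becomes 1
  Position 25 '(': depth becomes 2
  Position 26 ')': depth becomes 1
  Position 27 ')': depth becomes 0
Maximum depth reached: 5

5


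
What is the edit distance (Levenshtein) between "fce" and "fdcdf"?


Computing edit distance: "fce" -> "fdcdf"
DP table:
           f    d    c    d    f
      0    1    2    3    4    5
  f   1    0    1    2    3    4
  c   2    1    1    1    2    3
  e   3    2    2    2    2    3
Edit distance = dp[3][5] = 3

3


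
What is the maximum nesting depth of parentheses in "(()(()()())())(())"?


Input: "(()(()()())())(())"
Tracking depth:
  Position 0 '(': depth becomes 1
  Position 1 '(': depth becomes 2
  Position 2 ')': depth becomes 1
  Position 3 '(': depth becomes 2
  Position 4 '(': depth becomes 3
  Position 5 ')': depth becomes 2
  Position 6 '(': depth becomes 3
  Position 7 ')': depth becomes 2
  Position 8 '(': depth becomes 3
  Position 9 ')': depth becomes 2
  Position 10 ')': depth becomes 1
  Position 11 '(': depth becomes 2
  Position 12 ')': depth becomes 1
  Position 13 ')': depth becomes 0
  Position 14 '(': depth becomes 1
  Position 15 '(': depth becomes 2
  Position 16 ')': depth becomes 1
  Position 17 ')': depth becomes 0
Maximum depth reached: 3

3


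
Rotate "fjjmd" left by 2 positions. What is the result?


Input: "fjjmd", rotate left by 2
First 2 characters: "fj"
Remaining characters: "jmd"
Concatenate remaining + first: "jmd" + "fj" = "jmdfj"

jmdfj


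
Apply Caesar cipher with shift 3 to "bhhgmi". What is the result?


Caesar cipher: shift "bhhgmi" by 3
  'b' (pos 1) + 3 = pos 4 = 'e'
  'h' (pos 7) + 3 = pos 10 = 'k'
  'h' (pos 7) + 3 = pos 10 = 'k'
  'g' (pos 6) + 3 = pos 9 = 'j'
  'm' (pos 12) + 3 = pos 15 = 'p'
  'i' (pos 8) + 3 = pos 11 = 'l'
Result: ekkjpl

ekkjpl


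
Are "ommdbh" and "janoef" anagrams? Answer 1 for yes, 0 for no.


Strings: "ommdbh", "janoef"
Sorted first:  bdhmmo
Sorted second: aefjno
Differ at position 0: 'b' vs 'a' => not anagrams

0


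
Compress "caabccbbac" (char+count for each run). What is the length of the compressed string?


Input: caabccbbac
Runs:
  'c' x 1 => "c1"
  'a' x 2 => "a2"
  'b' x 1 => "b1"
  'c' x 2 => "c2"
  'b' x 2 => "b2"
  'a' x 1 => "a1"
  'c' x 1 => "c1"
Compressed: "c1a2b1c2b2a1c1"
Compressed length: 14

14


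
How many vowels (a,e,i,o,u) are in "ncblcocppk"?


Input: ncblcocppk
Checking each character:
  'n' at position 0: consonant
  'c' at position 1: consonant
  'b' at position 2: consonant
  'l' at position 3: consonant
  'c' at position 4: consonant
  'o' at position 5: vowel (running total: 1)
  'c' at position 6: consonant
  'p' at position 7: consonant
  'p' at position 8: consonant
  'k' at position 9: consonant
Total vowels: 1

1


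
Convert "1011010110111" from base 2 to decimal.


Input: "1011010110111" in base 2
Positional expansion:
  Digit '1' (value 1) x 2^12 = 4096
  Digit '0' (value 0) x 2^11 = 0
  Digit '1' (value 1) x 2^10 = 1024
  Digit '1' (value 1) x 2^9 = 512
  Digit '0' (value 0) x 2^8 = 0
  Digit '1' (value 1) x 2^7 = 128
  Digit '0' (value 0) x 2^6 = 0
  Digit '1' (value 1) x 2^5 = 32
  Digit '1' (value 1) x 2^4 = 16
  Digit '0' (value 0) x 2^3 = 0
  Digit '1' (value 1) x 2^2 = 4
  Digit '1' (value 1) x 2^1 = 2
  Digit '1' (value 1) x 2^0 = 1
Sum = 5815

5815


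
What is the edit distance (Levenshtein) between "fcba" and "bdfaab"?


Computing edit distance: "fcba" -> "bdfaab"
DP table:
           b    d    f    a    a    b
      0    1    2    3    4    5    6
  f   1    1    2    2    3    4    5
  c   2    2    2    3    3    4    5
  b   3    2    3    3    4    4    4
  a   4    3    3    4    3    4    5
Edit distance = dp[4][6] = 5

5


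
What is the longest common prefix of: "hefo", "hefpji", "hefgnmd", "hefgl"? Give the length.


Words: hefo, hefpji, hefgnmd, hefgl
  Position 0: all 'h' => match
  Position 1: all 'e' => match
  Position 2: all 'f' => match
  Position 3: ('o', 'p', 'g', 'g') => mismatch, stop
LCP = "hef" (length 3)

3


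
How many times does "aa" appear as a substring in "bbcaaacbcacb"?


Searching for "aa" in "bbcaaacbcacb"
Scanning each position:
  Position 0: "bb" => no
  Position 1: "bc" => no
  Position 2: "ca" => no
  Position 3: "aa" => MATCH
  Position 4: "aa" => MATCH
  Position 5: "ac" => no
  Position 6: "cb" => no
  Position 7: "bc" => no
  Position 8: "ca" => no
  Position 9: "ac" => no
  Position 10: "cb" => no
Total occurrences: 2

2


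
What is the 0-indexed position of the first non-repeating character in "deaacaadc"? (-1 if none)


Input: deaacaadc
Character frequencies:
  'a': 4
  'c': 2
  'd': 2
  'e': 1
Scanning left to right for freq == 1:
  Position 0 ('d'): freq=2, skip
  Position 1 ('e'): unique! => answer = 1

1


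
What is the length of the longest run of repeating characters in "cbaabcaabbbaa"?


Input: "cbaabcaabbbaa"
Scanning for longest run:
  Position 1 ('b'): new char, reset run to 1
  Position 2 ('a'): new char, reset run to 1
  Position 3 ('a'): continues run of 'a', length=2
  Position 4 ('b'): new char, reset run to 1
  Position 5 ('c'): new char, reset run to 1
  Position 6 ('a'): new char, reset run to 1
  Position 7 ('a'): continues run of 'a', length=2
  Position 8 ('b'): new char, reset run to 1
  Position 9 ('b'): continues run of 'b', length=2
  Position 10 ('b'): continues run of 'b', length=3
  Position 11 ('a'): new char, reset run to 1
  Position 12 ('a'): continues run of 'a', length=2
Longest run: 'b' with length 3

3


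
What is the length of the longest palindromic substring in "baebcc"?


Input: "baebcc"
Checking substrings for palindromes:
  [4:6] "cc" (len 2) => palindrome
Longest palindromic substring: "cc" with length 2

2


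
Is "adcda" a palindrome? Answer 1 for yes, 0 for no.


Input: adcda
Reversed: adcda
  Compare pos 0 ('a') with pos 4 ('a'): match
  Compare pos 1 ('d') with pos 3 ('d'): match
Result: palindrome

1


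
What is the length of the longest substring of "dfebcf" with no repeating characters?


Input: "dfebcf"
Sliding window (track last position of each char):
  Position 0 ('d'): window [0,0] length 1 -- new best
  Position 1 ('f'): window [0,1] length 2 -- new best
  Position 2 ('e'): window [0,2] length 3 -- new best
  Position 3 ('b'): window [0,3] length 4 -- new best
  Position 4 ('c'): window [0,4] length 5 -- new best
  Position 5 ('f'): repeat (last at 1), move window start to 2
  Position 5 ('f'): window [2,5] length 4
Longest substring with no repeats: "dfebc" with length 5

5


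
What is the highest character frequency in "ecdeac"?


Input: ecdeac
Character counts:
  'a': 1
  'c': 2
  'd': 1
  'e': 2
Maximum frequency: 2

2


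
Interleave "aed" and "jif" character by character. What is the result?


Interleaving "aed" and "jif":
  Position 0: 'a' from first, 'j' from second => "aj"
  Position 1: 'e' from first, 'i' from second => "ei"
  Position 2: 'd' from first, 'f' from second => "df"
Result: ajeidf

ajeidf


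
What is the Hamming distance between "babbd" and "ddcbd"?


Comparing "babbd" and "ddcbd" position by position:
  Position 0: 'b' vs 'd' => differ
  Position 1: 'a' vs 'd' => differ
  Position 2: 'b' vs 'c' => differ
  Position 3: 'b' vs 'b' => same
  Position 4: 'd' vs 'd' => same
Total differences (Hamming distance): 3

3


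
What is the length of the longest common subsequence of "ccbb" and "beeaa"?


LCS of "ccbb" and "beeaa"
DP table:
           b    e    e    a    a
      0    0    0    0    0    0
  c   0    0    0    0    0    0
  c   0    0    0    0    0    0
  b   0    1    1    1    1    1
  b   0    1    1    1    1    1
LCS length = dp[4][5] = 1

1


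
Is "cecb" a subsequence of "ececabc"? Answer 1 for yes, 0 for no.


Check if "cecb" is a subsequence of "ececabc"
Greedy scan:
  Position 0 ('e'): no match needed
  Position 1 ('c'): matches sub[0] = 'c'
  Position 2 ('e'): matches sub[1] = 'e'
  Position 3 ('c'): matches sub[2] = 'c'
  Position 4 ('a'): no match needed
  Position 5 ('b'): matches sub[3] = 'b'
  Position 6 ('c'): no match needed
All 4 characters matched => is a subsequence

1


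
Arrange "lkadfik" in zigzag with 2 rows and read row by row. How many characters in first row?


Zigzag "lkadfik" into 2 rows:
Placing characters:
  'l' => row 0
  'k' => row 1
  'a' => row 0
  'd' => row 1
  'f' => row 0
  'i' => row 1
  'k' => row 0
Rows:
  Row 0: "lafk"
  Row 1: "kdi"
First row length: 4

4


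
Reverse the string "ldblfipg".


Input: ldblfipg
Reading characters right to left:
  Position 7: 'g'
  Position 6: 'p'
  Position 5: 'i'
  Position 4: 'f'
  Position 3: 'l'
  Position 2: 'b'
  Position 1: 'd'
  Position 0: 'l'
Reversed: gpiflbdl

gpiflbdl


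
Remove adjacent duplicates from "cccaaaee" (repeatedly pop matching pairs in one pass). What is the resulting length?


Input: cccaaaee
Stack-based adjacent duplicate removal:
  Read 'c': push. Stack: c
  Read 'c': matches stack top 'c' => pop. Stack: (empty)
  Read 'c': push. Stack: c
  Read 'a': push. Stack: ca
  Read 'a': matches stack top 'a' => pop. Stack: c
  Read 'a': push. Stack: ca
  Read 'e': push. Stack: cae
  Read 'e': matches stack top 'e' => pop. Stack: ca
Final stack: "ca" (length 2)

2


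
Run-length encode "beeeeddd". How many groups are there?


Input: beeeeddd
Scanning for consecutive runs:
  Group 1: 'b' x 1 (positions 0-0)
  Group 2: 'e' x 4 (positions 1-4)
  Group 3: 'd' x 3 (positions 5-7)
Total groups: 3

3


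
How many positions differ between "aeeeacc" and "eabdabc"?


Comparing "aeeeacc" and "eabdabc" position by position:
  Position 0: 'a' vs 'e' => DIFFER
  Position 1: 'e' vs 'a' => DIFFER
  Position 2: 'e' vs 'b' => DIFFER
  Position 3: 'e' vs 'd' => DIFFER
  Position 4: 'a' vs 'a' => same
  Position 5: 'c' vs 'b' => DIFFER
  Position 6: 'c' vs 'c' => same
Positions that differ: 5

5


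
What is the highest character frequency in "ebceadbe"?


Input: ebceadbe
Character counts:
  'a': 1
  'b': 2
  'c': 1
  'd': 1
  'e': 3
Maximum frequency: 3

3


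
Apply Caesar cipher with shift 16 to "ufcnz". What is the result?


Caesar cipher: shift "ufcnz" by 16
  'u' (pos 20) + 16 = pos 10 = 'k'
  'f' (pos 5) + 16 = pos 21 = 'v'
  'c' (pos 2) + 16 = pos 18 = 's'
  'n' (pos 13) + 16 = pos 3 = 'd'
  'z' (pos 25) + 16 = pos 15 = 'p'
Result: kvsdp

kvsdp


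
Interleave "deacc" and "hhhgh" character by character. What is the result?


Interleaving "deacc" and "hhhgh":
  Position 0: 'd' from first, 'h' from second => "dh"
  Position 1: 'e' from first, 'h' from second => "eh"
  Position 2: 'a' from first, 'h' from second => "ah"
  Position 3: 'c' from first, 'g' from second => "cg"
  Position 4: 'c' from first, 'h' from second => "ch"
Result: dhehahcgch

dhehahcgch


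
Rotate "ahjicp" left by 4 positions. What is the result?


Input: "ahjicp", rotate left by 4
First 4 characters: "ahji"
Remaining characters: "cp"
Concatenate remaining + first: "cp" + "ahji" = "cpahji"

cpahji


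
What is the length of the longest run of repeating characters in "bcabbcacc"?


Input: "bcabbcacc"
Scanning for longest run:
  Position 1 ('c'): new char, reset run to 1
  Position 2 ('a'): new char, reset run to 1
  Position 3 ('b'): new char, reset run to 1
  Position 4 ('b'): continues run of 'b', length=2
  Position 5 ('c'): new char, reset run to 1
  Position 6 ('a'): new char, reset run to 1
  Position 7 ('c'): new char, reset run to 1
  Position 8 ('c'): continues run of 'c', length=2
Longest run: 'b' with length 2

2


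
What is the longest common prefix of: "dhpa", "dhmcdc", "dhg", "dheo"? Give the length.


Words: dhpa, dhmcdc, dhg, dheo
  Position 0: all 'd' => match
  Position 1: all 'h' => match
  Position 2: ('p', 'm', 'g', 'e') => mismatch, stop
LCP = "dh" (length 2)

2


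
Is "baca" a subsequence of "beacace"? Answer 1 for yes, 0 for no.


Check if "baca" is a subsequence of "beacace"
Greedy scan:
  Position 0 ('b'): matches sub[0] = 'b'
  Position 1 ('e'): no match needed
  Position 2 ('a'): matches sub[1] = 'a'
  Position 3 ('c'): matches sub[2] = 'c'
  Position 4 ('a'): matches sub[3] = 'a'
  Position 5 ('c'): no match needed
  Position 6 ('e'): no match needed
All 4 characters matched => is a subsequence

1


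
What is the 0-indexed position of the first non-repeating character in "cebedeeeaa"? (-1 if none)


Input: cebedeeeaa
Character frequencies:
  'a': 2
  'b': 1
  'c': 1
  'd': 1
  'e': 5
Scanning left to right for freq == 1:
  Position 0 ('c'): unique! => answer = 0

0


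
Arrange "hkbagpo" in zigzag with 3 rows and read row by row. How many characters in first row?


Zigzag "hkbagpo" into 3 rows:
Placing characters:
  'h' => row 0
  'k' => row 1
  'b' => row 2
  'a' => row 1
  'g' => row 0
  'p' => row 1
  'o' => row 2
Rows:
  Row 0: "hg"
  Row 1: "kap"
  Row 2: "bo"
First row length: 2

2


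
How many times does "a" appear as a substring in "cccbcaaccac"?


Searching for "a" in "cccbcaaccac"
Scanning each position:
  Position 0: "c" => no
  Position 1: "c" => no
  Position 2: "c" => no
  Position 3: "b" => no
  Position 4: "c" => no
  Position 5: "a" => MATCH
  Position 6: "a" => MATCH
  Position 7: "c" => no
  Position 8: "c" => no
  Position 9: "a" => MATCH
  Position 10: "c" => no
Total occurrences: 3

3


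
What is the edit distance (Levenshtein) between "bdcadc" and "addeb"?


Computing edit distance: "bdcadc" -> "addeb"
DP table:
           a    d    d    e    b
      0    1    2    3    4    5
  b   1    1    2    3    4    4
  d   2    2    1    2    3    4
  c   3    3    2    2    3    4
  a   4    3    3    3    3    4
  d   5    4    3    3    4    4
  c   6    5    4    4    4    5
Edit distance = dp[6][5] = 5

5


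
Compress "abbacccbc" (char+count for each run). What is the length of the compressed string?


Input: abbacccbc
Runs:
  'a' x 1 => "a1"
  'b' x 2 => "b2"
  'a' x 1 => "a1"
  'c' x 3 => "c3"
  'b' x 1 => "b1"
  'c' x 1 => "c1"
Compressed: "a1b2a1c3b1c1"
Compressed length: 12

12


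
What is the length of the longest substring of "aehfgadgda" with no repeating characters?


Input: "aehfgadgda"
Sliding window (track last position of each char):
  Position 0 ('a'): window [0,0] length 1 -- new best
  Position 1 ('e'): window [0,1] length 2 -- new best
  Position 2 ('h'): window [0,2] length 3 -- new best
  Position 3 ('f'): window [0,3] length 4 -- new best
  Position 4 ('g'): window [0,4] length 5 -- new best
  Position 5 ('a'): repeat (last at 0), move window start to 1
  Position 5 ('a'): window [1,5] length 5
  Position 6 ('d'): window [1,6] length 6 -- new best
  Position 7 ('g'): repeat (last at 4), move window start to 5
  Position 7 ('g'): window [5,7] length 3
  Position 8 ('d'): repeat (last at 6), move window start to 7
  Position 8 ('d'): window [7,8] length 2
  Position 9 ('a'): window [7,9] length 3
Longest substring with no repeats: "ehfgad" with length 6

6


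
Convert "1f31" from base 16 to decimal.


Input: "1f31" in base 16
Positional expansion:
  Digit '1' (value 1) x 16^3 = 4096
  Digit 'f' (value 15) x 16^2 = 3840
  Digit '3' (value 3) x 16^1 = 48
  Digit '1' (value 1) x 16^0 = 1
Sum = 7985

7985


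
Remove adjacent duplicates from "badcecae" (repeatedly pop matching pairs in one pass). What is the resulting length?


Input: badcecae
Stack-based adjacent duplicate removal:
  Read 'b': push. Stack: b
  Read 'a': push. Stack: ba
  Read 'd': push. Stack: bad
  Read 'c': push. Stack: badc
  Read 'e': push. Stack: badce
  Read 'c': push. Stack: badcec
  Read 'a': push. Stack: badceca
  Read 'e': push. Stack: badcecae
Final stack: "badcecae" (length 8)

8


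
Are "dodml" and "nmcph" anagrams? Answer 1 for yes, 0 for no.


Strings: "dodml", "nmcph"
Sorted first:  ddlmo
Sorted second: chmnp
Differ at position 0: 'd' vs 'c' => not anagrams

0


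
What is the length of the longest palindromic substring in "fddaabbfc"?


Input: "fddaabbfc"
Checking substrings for palindromes:
  [1:3] "dd" (len 2) => palindrome
  [3:5] "aa" (len 2) => palindrome
  [5:7] "bb" (len 2) => palindrome
Longest palindromic substring: "dd" with length 2

2


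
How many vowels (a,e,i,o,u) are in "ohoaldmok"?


Input: ohoaldmok
Checking each character:
  'o' at position 0: vowel (running total: 1)
  'h' at position 1: consonant
  'o' at position 2: vowel (running total: 2)
  'a' at position 3: vowel (running total: 3)
  'l' at position 4: consonant
  'd' at position 5: consonant
  'm' at position 6: consonant
  'o' at position 7: vowel (running total: 4)
  'k' at position 8: consonant
Total vowels: 4

4


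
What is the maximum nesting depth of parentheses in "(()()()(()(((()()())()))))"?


Input: "(()()()(()(((()()())()))))"
Tracking depth:
  Position 0 '(': depth becomes 1
  Position 1 '(': depth becomes 2
  Position 2 ')': depth becomes 1
  Position 3 '(': depth becomes 2
  Position 4 ')': depth becomes 1
  Position 5 '(': depth becomes 2
  Position 6 ')': depth becomes 1
  Position 7 '(': depth becomes 2
  Position 8 '(': depth becomes 3
  Position 9 ')': depth becomes 2
  Position 10 '(': depth becomes 3
  Position 11 '(': depth becomes 4
  Position 12 '(': depth becomes 5
  Position 13 '(': depth becomes 6
  Position 14 ')': depth becomes 5
  Position 15 '(': depth becomes 6
  Position 16 ')': depth becomes 5
  Position 17 '(': depth becomes 6
  Position 18 ')': depth becomes 5
  Position 19 ')': depth becomes 4
  Position 20 '(': depth becomes 5
  Position 21 ')': depth becomes 4
  Position 22 ')': depth becomes 3
  Position 23 ')': depth becomes 2
  Position 24 ')': depth becomes 1
  Position 25 ')': depth becomes 0
Maximum depth reached: 6

6


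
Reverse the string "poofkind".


Input: poofkind
Reading characters right to left:
  Position 7: 'd'
  Position 6: 'n'
  Position 5: 'i'
  Position 4: 'k'
  Position 3: 'f'
  Position 2: 'o'
  Position 1: 'o'
  Position 0: 'p'
Reversed: dnikfoop

dnikfoop


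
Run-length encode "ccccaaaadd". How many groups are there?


Input: ccccaaaadd
Scanning for consecutive runs:
  Group 1: 'c' x 4 (positions 0-3)
  Group 2: 'a' x 4 (positions 4-7)
  Group 3: 'd' x 2 (positions 8-9)
Total groups: 3

3


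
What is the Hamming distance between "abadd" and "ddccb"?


Comparing "abadd" and "ddccb" position by position:
  Position 0: 'a' vs 'd' => differ
  Position 1: 'b' vs 'd' => differ
  Position 2: 'a' vs 'c' => differ
  Position 3: 'd' vs 'c' => differ
  Position 4: 'd' vs 'b' => differ
Total differences (Hamming distance): 5

5


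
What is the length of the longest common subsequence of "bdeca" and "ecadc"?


LCS of "bdeca" and "ecadc"
DP table:
           e    c    a    d    c
      0    0    0    0    0    0
  b   0    0    0    0    0    0
  d   0    0    0    0    1    1
  e   0    1    1    1    1    1
  c   0    1    2    2    2    2
  a   0    1    2    3    3    3
LCS length = dp[5][5] = 3

3


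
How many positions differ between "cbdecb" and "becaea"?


Comparing "cbdecb" and "becaea" position by position:
  Position 0: 'c' vs 'b' => DIFFER
  Position 1: 'b' vs 'e' => DIFFER
  Position 2: 'd' vs 'c' => DIFFER
  Position 3: 'e' vs 'a' => DIFFER
  Position 4: 'c' vs 'e' => DIFFER
  Position 5: 'b' vs 'a' => DIFFER
Positions that differ: 6

6


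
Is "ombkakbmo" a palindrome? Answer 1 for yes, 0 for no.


Input: ombkakbmo
Reversed: ombkakbmo
  Compare pos 0 ('o') with pos 8 ('o'): match
  Compare pos 1 ('m') with pos 7 ('m'): match
  Compare pos 2 ('b') with pos 6 ('b'): match
  Compare pos 3 ('k') with pos 5 ('k'): match
Result: palindrome

1


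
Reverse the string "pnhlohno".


Input: pnhlohno
Reading characters right to left:
  Position 7: 'o'
  Position 6: 'n'
  Position 5: 'h'
  Position 4: 'o'
  Position 3: 'l'
  Position 2: 'h'
  Position 1: 'n'
  Position 0: 'p'
Reversed: onholhnp

onholhnp


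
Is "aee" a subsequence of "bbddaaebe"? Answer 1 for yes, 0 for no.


Check if "aee" is a subsequence of "bbddaaebe"
Greedy scan:
  Position 0 ('b'): no match needed
  Position 1 ('b'): no match needed
  Position 2 ('d'): no match needed
  Position 3 ('d'): no match needed
  Position 4 ('a'): matches sub[0] = 'a'
  Position 5 ('a'): no match needed
  Position 6 ('e'): matches sub[1] = 'e'
  Position 7 ('b'): no match needed
  Position 8 ('e'): matches sub[2] = 'e'
All 3 characters matched => is a subsequence

1


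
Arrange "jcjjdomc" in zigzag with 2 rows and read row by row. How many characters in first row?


Zigzag "jcjjdomc" into 2 rows:
Placing characters:
  'j' => row 0
  'c' => row 1
  'j' => row 0
  'j' => row 1
  'd' => row 0
  'o' => row 1
  'm' => row 0
  'c' => row 1
Rows:
  Row 0: "jjdm"
  Row 1: "cjoc"
First row length: 4

4


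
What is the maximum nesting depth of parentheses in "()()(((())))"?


Input: "()()(((())))"
Tracking depth:
  Position 0 '(': depth becomes 1
  Position 1 ')': depth becomes 0
  Position 2 '(': depth becomes 1
  Position 3 ')': depth becomes 0
  Position 4 '(': depth becomes 1
  Position 5 '(': depth becomes 2
  Position 6 '(': depth becomes 3
  Position 7 '(': depth becomes 4
  Position 8 ')': depth becomes 3
  Position 9 ')': depth becomes 2
  Position 10 ')': depth becomes 1
  Position 11 ')': depth becomes 0
Maximum depth reached: 4

4


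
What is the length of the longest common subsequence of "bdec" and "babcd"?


LCS of "bdec" and "babcd"
DP table:
           b    a    b    c    d
      0    0    0    0    0    0
  b   0    1    1    1    1    1
  d   0    1    1    1    1    2
  e   0    1    1    1    1    2
  c   0    1    1    1    2    2
LCS length = dp[4][5] = 2

2


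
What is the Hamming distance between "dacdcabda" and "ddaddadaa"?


Comparing "dacdcabda" and "ddaddadaa" position by position:
  Position 0: 'd' vs 'd' => same
  Position 1: 'a' vs 'd' => differ
  Position 2: 'c' vs 'a' => differ
  Position 3: 'd' vs 'd' => same
  Position 4: 'c' vs 'd' => differ
  Position 5: 'a' vs 'a' => same
  Position 6: 'b' vs 'd' => differ
  Position 7: 'd' vs 'a' => differ
  Position 8: 'a' vs 'a' => same
Total differences (Hamming distance): 5

5


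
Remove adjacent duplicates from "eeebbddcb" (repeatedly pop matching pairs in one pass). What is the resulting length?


Input: eeebbddcb
Stack-based adjacent duplicate removal:
  Read 'e': push. Stack: e
  Read 'e': matches stack top 'e' => pop. Stack: (empty)
  Read 'e': push. Stack: e
  Read 'b': push. Stack: eb
  Read 'b': matches stack top 'b' => pop. Stack: e
  Read 'd': push. Stack: ed
  Read 'd': matches stack top 'd' => pop. Stack: e
  Read 'c': push. Stack: ec
  Read 'b': push. Stack: ecb
Final stack: "ecb" (length 3)

3


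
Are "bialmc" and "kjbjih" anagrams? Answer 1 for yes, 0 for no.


Strings: "bialmc", "kjbjih"
Sorted first:  abcilm
Sorted second: bhijjk
Differ at position 0: 'a' vs 'b' => not anagrams

0


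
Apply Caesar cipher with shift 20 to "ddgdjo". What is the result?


Caesar cipher: shift "ddgdjo" by 20
  'd' (pos 3) + 20 = pos 23 = 'x'
  'd' (pos 3) + 20 = pos 23 = 'x'
  'g' (pos 6) + 20 = pos 0 = 'a'
  'd' (pos 3) + 20 = pos 23 = 'x'
  'j' (pos 9) + 20 = pos 3 = 'd'
  'o' (pos 14) + 20 = pos 8 = 'i'
Result: xxaxdi

xxaxdi


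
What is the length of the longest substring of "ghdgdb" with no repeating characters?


Input: "ghdgdb"
Sliding window (track last position of each char):
  Position 0 ('g'): window [0,0] length 1 -- new best
  Position 1 ('h'): window [0,1] length 2 -- new best
  Position 2 ('d'): window [0,2] length 3 -- new best
  Position 3 ('g'): repeat (last at 0), move window start to 1
  Position 3 ('g'): window [1,3] length 3
  Position 4 ('d'): repeat (last at 2), move window start to 3
  Position 4 ('d'): window [3,4] length 2
  Position 5 ('b'): window [3,5] length 3
Longest substring with no repeats: "ghd" with length 3

3


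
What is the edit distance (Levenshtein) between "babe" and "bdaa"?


Computing edit distance: "babe" -> "bdaa"
DP table:
           b    d    a    a
      0    1    2    3    4
  b   1    0    1    2    3
  a   2    1    1    1    2
  b   3    2    2    2    2
  e   4    3    3    3    3
Edit distance = dp[4][4] = 3

3


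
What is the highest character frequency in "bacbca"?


Input: bacbca
Character counts:
  'a': 2
  'b': 2
  'c': 2
Maximum frequency: 2

2


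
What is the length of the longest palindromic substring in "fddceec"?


Input: "fddceec"
Checking substrings for palindromes:
  [3:7] "ceec" (len 4) => palindrome
  [1:3] "dd" (len 2) => palindrome
  [4:6] "ee" (len 2) => palindrome
Longest palindromic substring: "ceec" with length 4

4


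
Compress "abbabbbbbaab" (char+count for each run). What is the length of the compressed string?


Input: abbabbbbbaab
Runs:
  'a' x 1 => "a1"
  'b' x 2 => "b2"
  'a' x 1 => "a1"
  'b' x 5 => "b5"
  'a' x 2 => "a2"
  'b' x 1 => "b1"
Compressed: "a1b2a1b5a2b1"
Compressed length: 12

12


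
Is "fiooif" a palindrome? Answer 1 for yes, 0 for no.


Input: fiooif
Reversed: fiooif
  Compare pos 0 ('f') with pos 5 ('f'): match
  Compare pos 1 ('i') with pos 4 ('i'): match
  Compare pos 2 ('o') with pos 3 ('o'): match
Result: palindrome

1


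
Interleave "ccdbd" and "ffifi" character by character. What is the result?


Interleaving "ccdbd" and "ffifi":
  Position 0: 'c' from first, 'f' from second => "cf"
  Position 1: 'c' from first, 'f' from second => "cf"
  Position 2: 'd' from first, 'i' from second => "di"
  Position 3: 'b' from first, 'f' from second => "bf"
  Position 4: 'd' from first, 'i' from second => "di"
Result: cfcfdibfdi

cfcfdibfdi


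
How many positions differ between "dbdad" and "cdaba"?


Comparing "dbdad" and "cdaba" position by position:
  Position 0: 'd' vs 'c' => DIFFER
  Position 1: 'b' vs 'd' => DIFFER
  Position 2: 'd' vs 'a' => DIFFER
  Position 3: 'a' vs 'b' => DIFFER
  Position 4: 'd' vs 'a' => DIFFER
Positions that differ: 5

5


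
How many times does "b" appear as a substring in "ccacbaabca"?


Searching for "b" in "ccacbaabca"
Scanning each position:
  Position 0: "c" => no
  Position 1: "c" => no
  Position 2: "a" => no
  Position 3: "c" => no
  Position 4: "b" => MATCH
  Position 5: "a" => no
  Position 6: "a" => no
  Position 7: "b" => MATCH
  Position 8: "c" => no
  Position 9: "a" => no
Total occurrences: 2

2


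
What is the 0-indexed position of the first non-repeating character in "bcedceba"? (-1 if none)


Input: bcedceba
Character frequencies:
  'a': 1
  'b': 2
  'c': 2
  'd': 1
  'e': 2
Scanning left to right for freq == 1:
  Position 0 ('b'): freq=2, skip
  Position 1 ('c'): freq=2, skip
  Position 2 ('e'): freq=2, skip
  Position 3 ('d'): unique! => answer = 3

3


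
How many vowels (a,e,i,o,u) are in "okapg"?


Input: okapg
Checking each character:
  'o' at position 0: vowel (running total: 1)
  'k' at position 1: consonant
  'a' at position 2: vowel (running total: 2)
  'p' at position 3: consonant
  'g' at position 4: consonant
Total vowels: 2

2


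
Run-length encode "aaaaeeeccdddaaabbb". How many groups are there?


Input: aaaaeeeccdddaaabbb
Scanning for consecutive runs:
  Group 1: 'a' x 4 (positions 0-3)
  Group 2: 'e' x 3 (positions 4-6)
  Group 3: 'c' x 2 (positions 7-8)
  Group 4: 'd' x 3 (positions 9-11)
  Group 5: 'a' x 3 (positions 12-14)
  Group 6: 'b' x 3 (positions 15-17)
Total groups: 6

6
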